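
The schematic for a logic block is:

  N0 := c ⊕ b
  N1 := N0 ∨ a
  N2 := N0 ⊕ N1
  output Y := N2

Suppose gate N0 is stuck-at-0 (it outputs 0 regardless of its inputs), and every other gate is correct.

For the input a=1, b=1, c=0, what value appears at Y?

1

Propagate with N0 forced: N0=0 [stuck-at-0], N1=1, N2=1.
So Y = 1. (Without the fault it would be 0.)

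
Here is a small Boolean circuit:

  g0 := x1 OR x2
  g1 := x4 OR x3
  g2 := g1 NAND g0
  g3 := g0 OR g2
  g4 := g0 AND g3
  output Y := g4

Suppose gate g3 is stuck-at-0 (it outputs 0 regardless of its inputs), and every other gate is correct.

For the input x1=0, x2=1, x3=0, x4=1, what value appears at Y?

Propagate with g3 forced: g0=1, g1=1, g2=0, g3=0 [stuck-at-0], g4=0.
So Y = 0. (Without the fault it would be 1.)

0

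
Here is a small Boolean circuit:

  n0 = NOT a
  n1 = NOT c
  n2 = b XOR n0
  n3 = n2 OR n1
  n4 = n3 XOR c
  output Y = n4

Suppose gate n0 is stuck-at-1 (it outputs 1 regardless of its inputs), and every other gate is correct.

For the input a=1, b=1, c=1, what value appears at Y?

Propagate with n0 forced: n0=1 [stuck-at-1], n1=0, n2=0, n3=0, n4=1.
So Y = 1. (Without the fault it would be 0.)

1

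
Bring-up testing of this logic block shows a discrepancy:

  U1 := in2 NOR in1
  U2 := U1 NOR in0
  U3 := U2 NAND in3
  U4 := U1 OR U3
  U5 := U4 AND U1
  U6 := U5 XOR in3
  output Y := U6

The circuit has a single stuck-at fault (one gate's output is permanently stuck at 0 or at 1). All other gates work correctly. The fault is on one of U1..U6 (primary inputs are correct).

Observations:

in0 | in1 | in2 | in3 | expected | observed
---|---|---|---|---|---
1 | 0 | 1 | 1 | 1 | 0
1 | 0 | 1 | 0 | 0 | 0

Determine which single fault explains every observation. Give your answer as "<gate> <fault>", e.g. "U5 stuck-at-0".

U6 stuck-at-0

Fault-free values for test 1 (in0=1, in1=0, in2=1, in3=1): U1=0, U2=0, U3=1, U4=1, U5=0, U6=1, giving Y=1. Observed 0.
Test 1: faults giving observed 0 are {U1 stuck-at-1, U5 stuck-at-1, U6 stuck-at-0}.
Test 2 (in0=1, in1=0, in2=1, in3=0): fault-free U1=0, U2=0, U3=1, U4=1, U5=0, U6=0 → 0; observed 0. Eliminates U1 stuck-at-1, U5 stuck-at-1.
Only U6 stuck-at-0 is consistent with every test.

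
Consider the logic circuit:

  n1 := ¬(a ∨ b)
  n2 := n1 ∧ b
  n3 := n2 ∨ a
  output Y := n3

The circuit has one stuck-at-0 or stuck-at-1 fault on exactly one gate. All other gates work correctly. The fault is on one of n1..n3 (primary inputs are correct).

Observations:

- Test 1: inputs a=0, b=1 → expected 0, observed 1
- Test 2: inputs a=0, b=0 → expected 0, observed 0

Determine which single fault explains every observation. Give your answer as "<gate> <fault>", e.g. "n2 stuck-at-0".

Fault-free values for test 1 (a=0, b=1): n1=0, n2=0, n3=0, giving Y=0. Observed 1.
Test 1: faults giving observed 1 are {n1 stuck-at-1, n2 stuck-at-1, n3 stuck-at-1}.
Test 2 (a=0, b=0): fault-free n1=1, n2=0, n3=0 → 0; observed 0. Eliminates n2 stuck-at-1, n3 stuck-at-1.
Only n1 stuck-at-1 is consistent with every test.

n1 stuck-at-1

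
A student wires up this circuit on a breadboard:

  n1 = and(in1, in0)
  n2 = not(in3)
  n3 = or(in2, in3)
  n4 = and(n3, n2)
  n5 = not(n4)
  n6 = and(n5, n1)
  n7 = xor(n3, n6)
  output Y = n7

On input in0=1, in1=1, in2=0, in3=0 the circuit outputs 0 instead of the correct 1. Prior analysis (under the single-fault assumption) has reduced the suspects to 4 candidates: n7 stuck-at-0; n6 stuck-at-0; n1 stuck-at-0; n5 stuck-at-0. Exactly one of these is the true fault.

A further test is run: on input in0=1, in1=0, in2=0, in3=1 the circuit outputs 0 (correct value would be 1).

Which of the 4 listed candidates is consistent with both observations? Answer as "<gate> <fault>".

Evaluate each candidate on input in0=1, in1=0, in2=0, in3=1:
  n7 stuck-at-0: n1=0, n2=0, n3=1, n4=0, n5=1, n6=0, n7=0 [stuck-at-0] → 0 — matches
  n6 stuck-at-0: n1=0, n2=0, n3=1, n4=0, n5=1, n6=0 [stuck-at-0], n7=1 → 1 — eliminated
  n1 stuck-at-0: n1=0 [stuck-at-0], n2=0, n3=1, n4=0, n5=1, n6=0, n7=1 → 1 — eliminated
  n5 stuck-at-0: n1=0, n2=0, n3=1, n4=0, n5=0 [stuck-at-0], n6=0, n7=1 → 1 — eliminated
Only n7 stuck-at-0 reproduces the observed 0.

n7 stuck-at-0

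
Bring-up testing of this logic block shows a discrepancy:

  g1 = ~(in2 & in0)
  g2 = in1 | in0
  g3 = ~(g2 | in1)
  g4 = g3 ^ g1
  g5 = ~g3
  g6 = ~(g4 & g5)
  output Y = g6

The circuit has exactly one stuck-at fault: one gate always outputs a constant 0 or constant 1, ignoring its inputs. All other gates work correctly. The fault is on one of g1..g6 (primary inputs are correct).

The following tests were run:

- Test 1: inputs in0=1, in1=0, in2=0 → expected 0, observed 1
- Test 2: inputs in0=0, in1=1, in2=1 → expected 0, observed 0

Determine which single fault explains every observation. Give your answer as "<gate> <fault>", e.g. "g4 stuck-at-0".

Fault-free values for test 1 (in0=1, in1=0, in2=0): g1=1, g2=1, g3=0, g4=1, g5=1, g6=0, giving Y=0. Observed 1.
Test 1: faults giving observed 1 are {g1 stuck-at-0, g2 stuck-at-0, g3 stuck-at-1, g4 stuck-at-0, g5 stuck-at-0, g6 stuck-at-1}.
Test 2 (in0=0, in1=1, in2=1): fault-free g1=1, g2=1, g3=0, g4=1, g5=1, g6=0 → 0; observed 0. Eliminates g1 stuck-at-0, g3 stuck-at-1, g4 stuck-at-0, g5 stuck-at-0, g6 stuck-at-1.
Only g2 stuck-at-0 is consistent with every test.

g2 stuck-at-0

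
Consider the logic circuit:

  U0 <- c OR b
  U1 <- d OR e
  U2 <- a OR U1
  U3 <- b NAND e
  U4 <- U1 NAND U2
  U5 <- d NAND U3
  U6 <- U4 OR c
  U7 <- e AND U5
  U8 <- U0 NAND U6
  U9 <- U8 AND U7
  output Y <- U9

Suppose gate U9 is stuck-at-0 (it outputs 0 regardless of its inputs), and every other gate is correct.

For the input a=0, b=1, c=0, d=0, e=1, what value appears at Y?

0

Propagate with U9 forced: U0=1, U1=1, U2=1, U3=0, U4=0, U5=1, U6=0, U7=1, U8=1, U9=0 [stuck-at-0].
So Y = 0. (Without the fault it would be 1.)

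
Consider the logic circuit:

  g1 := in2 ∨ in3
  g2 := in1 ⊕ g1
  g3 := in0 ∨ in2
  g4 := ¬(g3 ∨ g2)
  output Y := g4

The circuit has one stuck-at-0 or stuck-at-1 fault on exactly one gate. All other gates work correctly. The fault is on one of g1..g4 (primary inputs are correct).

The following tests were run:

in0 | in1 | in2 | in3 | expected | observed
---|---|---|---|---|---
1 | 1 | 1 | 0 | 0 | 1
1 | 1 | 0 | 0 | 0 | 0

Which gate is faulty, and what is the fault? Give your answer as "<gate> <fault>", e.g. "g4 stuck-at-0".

Fault-free values for test 1 (in0=1, in1=1, in2=1, in3=0): g1=1, g2=0, g3=1, g4=0, giving Y=0. Observed 1.
Test 1: faults giving observed 1 are {g3 stuck-at-0, g4 stuck-at-1}.
Test 2 (in0=1, in1=1, in2=0, in3=0): fault-free g1=0, g2=1, g3=1, g4=0 → 0; observed 0. Eliminates g4 stuck-at-1.
Only g3 stuck-at-0 is consistent with every test.

g3 stuck-at-0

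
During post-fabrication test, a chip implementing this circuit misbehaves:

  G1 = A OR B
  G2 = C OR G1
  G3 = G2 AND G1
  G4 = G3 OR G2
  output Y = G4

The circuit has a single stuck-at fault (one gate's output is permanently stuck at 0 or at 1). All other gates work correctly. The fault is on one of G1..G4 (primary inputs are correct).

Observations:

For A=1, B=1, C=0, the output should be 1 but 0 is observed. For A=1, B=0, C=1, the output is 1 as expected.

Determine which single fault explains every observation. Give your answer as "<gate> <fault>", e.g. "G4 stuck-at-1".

G1 stuck-at-0

Fault-free values for test 1 (A=1, B=1, C=0): G1=1, G2=1, G3=1, G4=1, giving Y=1. Observed 0.
Test 1: faults giving observed 0 are {G1 stuck-at-0, G2 stuck-at-0, G4 stuck-at-0}.
Test 2 (A=1, B=0, C=1): fault-free G1=1, G2=1, G3=1, G4=1 → 1; observed 1. Eliminates G2 stuck-at-0, G4 stuck-at-0.
Only G1 stuck-at-0 is consistent with every test.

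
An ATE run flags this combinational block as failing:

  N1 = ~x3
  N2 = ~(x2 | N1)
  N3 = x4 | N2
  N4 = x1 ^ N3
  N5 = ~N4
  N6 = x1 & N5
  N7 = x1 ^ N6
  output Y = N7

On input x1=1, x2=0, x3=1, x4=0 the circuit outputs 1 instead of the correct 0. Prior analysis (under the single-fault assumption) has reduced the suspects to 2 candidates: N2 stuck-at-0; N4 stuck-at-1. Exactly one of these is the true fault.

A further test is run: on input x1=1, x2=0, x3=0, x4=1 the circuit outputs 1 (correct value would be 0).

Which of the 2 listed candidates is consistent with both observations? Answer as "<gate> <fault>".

N4 stuck-at-1

Evaluate each candidate on input x1=1, x2=0, x3=0, x4=1:
  N2 stuck-at-0: N1=1, N2=0 [stuck-at-0], N3=1, N4=0, N5=1, N6=1, N7=0 → 0 — eliminated
  N4 stuck-at-1: N1=1, N2=0, N3=1, N4=1 [stuck-at-1], N5=0, N6=0, N7=1 → 1 — matches
Only N4 stuck-at-1 reproduces the observed 1.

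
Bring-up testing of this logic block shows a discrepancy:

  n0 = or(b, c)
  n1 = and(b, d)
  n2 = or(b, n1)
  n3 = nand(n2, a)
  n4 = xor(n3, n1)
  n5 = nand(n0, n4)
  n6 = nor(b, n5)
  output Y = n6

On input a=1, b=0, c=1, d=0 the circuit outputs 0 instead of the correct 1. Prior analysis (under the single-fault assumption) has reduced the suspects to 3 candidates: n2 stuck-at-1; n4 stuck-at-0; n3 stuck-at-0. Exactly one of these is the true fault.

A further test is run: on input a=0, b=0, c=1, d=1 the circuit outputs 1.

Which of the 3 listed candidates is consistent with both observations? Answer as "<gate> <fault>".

n2 stuck-at-1

Evaluate each candidate on input a=0, b=0, c=1, d=1:
  n2 stuck-at-1: n0=1, n1=0, n2=1 [stuck-at-1], n3=1, n4=1, n5=0, n6=1 → 1 — matches
  n4 stuck-at-0: n0=1, n1=0, n2=0, n3=1, n4=0 [stuck-at-0], n5=1, n6=0 → 0 — eliminated
  n3 stuck-at-0: n0=1, n1=0, n2=0, n3=0 [stuck-at-0], n4=0, n5=1, n6=0 → 0 — eliminated
Only n2 stuck-at-1 reproduces the observed 1.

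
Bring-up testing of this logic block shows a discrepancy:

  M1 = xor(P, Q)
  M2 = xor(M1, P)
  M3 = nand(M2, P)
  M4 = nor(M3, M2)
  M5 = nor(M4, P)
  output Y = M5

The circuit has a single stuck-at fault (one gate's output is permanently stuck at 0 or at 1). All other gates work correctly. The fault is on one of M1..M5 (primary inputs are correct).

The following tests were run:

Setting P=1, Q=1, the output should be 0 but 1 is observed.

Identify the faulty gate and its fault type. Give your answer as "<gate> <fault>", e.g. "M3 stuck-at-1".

Fault-free values for test 1 (P=1, Q=1): M1=0, M2=1, M3=0, M4=0, M5=0, giving Y=0. Observed 1.
Test 1: faults giving observed 1 are {M5 stuck-at-1}.
Only M5 stuck-at-1 is consistent with every test.

M5 stuck-at-1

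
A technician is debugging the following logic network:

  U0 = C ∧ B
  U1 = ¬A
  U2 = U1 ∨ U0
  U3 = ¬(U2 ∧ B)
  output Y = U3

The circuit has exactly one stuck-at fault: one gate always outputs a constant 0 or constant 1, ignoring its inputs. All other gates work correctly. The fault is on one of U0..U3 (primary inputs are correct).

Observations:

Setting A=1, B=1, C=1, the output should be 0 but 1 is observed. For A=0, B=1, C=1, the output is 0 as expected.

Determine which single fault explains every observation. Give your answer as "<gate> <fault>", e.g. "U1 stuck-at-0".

Fault-free values for test 1 (A=1, B=1, C=1): U0=1, U1=0, U2=1, U3=0, giving Y=0. Observed 1.
Test 1: faults giving observed 1 are {U0 stuck-at-0, U2 stuck-at-0, U3 stuck-at-1}.
Test 2 (A=0, B=1, C=1): fault-free U0=1, U1=1, U2=1, U3=0 → 0; observed 0. Eliminates U2 stuck-at-0, U3 stuck-at-1.
Only U0 stuck-at-0 is consistent with every test.

U0 stuck-at-0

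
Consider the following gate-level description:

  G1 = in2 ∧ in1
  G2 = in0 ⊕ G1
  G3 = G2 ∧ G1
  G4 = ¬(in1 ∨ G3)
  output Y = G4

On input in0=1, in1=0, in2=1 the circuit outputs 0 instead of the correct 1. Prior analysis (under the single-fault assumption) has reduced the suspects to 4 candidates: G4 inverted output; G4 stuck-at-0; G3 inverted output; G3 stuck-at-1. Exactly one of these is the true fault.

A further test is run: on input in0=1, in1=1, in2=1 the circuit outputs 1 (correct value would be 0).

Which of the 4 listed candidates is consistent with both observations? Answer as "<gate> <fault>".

G4 inverted output

Evaluate each candidate on input in0=1, in1=1, in2=1:
  G4 inverted output: G1=1, G2=0, G3=0, G4=1 [inverted output] → 1 — matches
  G4 stuck-at-0: G1=1, G2=0, G3=0, G4=0 [stuck-at-0] → 0 — eliminated
  G3 inverted output: G1=1, G2=0, G3=1 [inverted output], G4=0 → 0 — eliminated
  G3 stuck-at-1: G1=1, G2=0, G3=1 [stuck-at-1], G4=0 → 0 — eliminated
Only G4 inverted output reproduces the observed 1.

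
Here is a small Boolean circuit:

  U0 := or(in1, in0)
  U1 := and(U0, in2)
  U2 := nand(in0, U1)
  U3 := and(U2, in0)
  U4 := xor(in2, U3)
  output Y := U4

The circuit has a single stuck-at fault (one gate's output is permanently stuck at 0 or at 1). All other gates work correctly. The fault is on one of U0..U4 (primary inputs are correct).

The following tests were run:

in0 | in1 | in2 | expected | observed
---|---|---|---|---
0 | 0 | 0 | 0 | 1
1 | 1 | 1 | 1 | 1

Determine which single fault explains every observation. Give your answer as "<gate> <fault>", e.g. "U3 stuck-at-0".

U4 stuck-at-1

Fault-free values for test 1 (in0=0, in1=0, in2=0): U0=0, U1=0, U2=1, U3=0, U4=0, giving Y=0. Observed 1.
Test 1: faults giving observed 1 are {U3 stuck-at-1, U4 stuck-at-1}.
Test 2 (in0=1, in1=1, in2=1): fault-free U0=1, U1=1, U2=0, U3=0, U4=1 → 1; observed 1. Eliminates U3 stuck-at-1.
Only U4 stuck-at-1 is consistent with every test.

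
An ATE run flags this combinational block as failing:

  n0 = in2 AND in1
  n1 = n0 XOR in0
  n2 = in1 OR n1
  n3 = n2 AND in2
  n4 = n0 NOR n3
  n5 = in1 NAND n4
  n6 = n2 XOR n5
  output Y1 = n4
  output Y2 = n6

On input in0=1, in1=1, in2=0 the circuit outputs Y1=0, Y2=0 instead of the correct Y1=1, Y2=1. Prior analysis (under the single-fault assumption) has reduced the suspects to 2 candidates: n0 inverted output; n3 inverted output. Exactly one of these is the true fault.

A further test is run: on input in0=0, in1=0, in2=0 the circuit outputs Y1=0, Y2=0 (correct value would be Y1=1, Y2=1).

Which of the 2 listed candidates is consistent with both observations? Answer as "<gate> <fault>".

Evaluate each candidate on input in0=0, in1=0, in2=0:
  n0 inverted output: n0=1 [inverted output], n1=1, n2=1, n3=0, n4=0, n5=1, n6=0 → Y1=0, Y2=0 — matches
  n3 inverted output: n0=0, n1=0, n2=0, n3=1 [inverted output], n4=0, n5=1, n6=1 → Y1=0, Y2=1 — eliminated
Only n0 inverted output reproduces the observed Y1=0, Y2=0.

n0 inverted output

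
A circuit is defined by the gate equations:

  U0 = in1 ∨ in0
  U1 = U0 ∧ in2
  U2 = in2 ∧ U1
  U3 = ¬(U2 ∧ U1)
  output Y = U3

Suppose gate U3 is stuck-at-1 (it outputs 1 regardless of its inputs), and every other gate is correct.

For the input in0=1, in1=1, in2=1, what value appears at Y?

Propagate with U3 forced: U0=1, U1=1, U2=1, U3=1 [stuck-at-1].
So Y = 1. (Without the fault it would be 0.)

1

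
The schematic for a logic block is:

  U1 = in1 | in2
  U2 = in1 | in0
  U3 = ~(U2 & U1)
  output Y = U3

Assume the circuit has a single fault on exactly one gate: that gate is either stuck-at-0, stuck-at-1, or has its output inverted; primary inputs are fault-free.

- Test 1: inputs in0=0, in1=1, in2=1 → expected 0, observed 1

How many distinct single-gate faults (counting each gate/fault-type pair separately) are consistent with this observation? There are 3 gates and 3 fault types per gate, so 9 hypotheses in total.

Fault-free: U1=1, U2=1, U3=0 → 0. Observed 1.
  U1 stuck-at-0: output 1 ✓
  U1 stuck-at-1: output 0 ✗
  U1 inverted output: output 1 ✓
  U2 stuck-at-0: output 1 ✓
  U2 stuck-at-1: output 0 ✗
  U2 inverted output: output 1 ✓
  U3 stuck-at-0: output 0 ✗
  U3 stuck-at-1: output 1 ✓
  U3 inverted output: output 1 ✓
Consistent faults: {U1 stuck-at-0, U1 inverted output, U2 stuck-at-0, U2 inverted output, U3 stuck-at-1, U3 inverted output} — 6 in all.

6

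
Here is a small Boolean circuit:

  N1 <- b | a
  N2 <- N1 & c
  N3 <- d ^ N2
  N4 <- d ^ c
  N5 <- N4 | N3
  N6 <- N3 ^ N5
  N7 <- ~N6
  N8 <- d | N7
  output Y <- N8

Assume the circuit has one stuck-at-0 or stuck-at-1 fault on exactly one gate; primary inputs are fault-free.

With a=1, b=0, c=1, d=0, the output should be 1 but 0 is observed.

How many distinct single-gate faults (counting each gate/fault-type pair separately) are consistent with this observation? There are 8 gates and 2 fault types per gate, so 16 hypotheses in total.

7

Fault-free: N1=1, N2=1, N3=1, N4=1, N5=1, N6=0, N7=1, N8=1 → 1. Observed 0.
  N1: stuck-at-0 ✓; others ✗
  N2: stuck-at-0 ✓; others ✗
  N3: stuck-at-0 ✓; others ✗
  N4: none of the 2 fault types match ✗
  N5: stuck-at-0 ✓; others ✗
  N6: stuck-at-1 ✓; others ✗
  N7: stuck-at-0 ✓; others ✗
  N8: stuck-at-0 ✓; others ✗
Consistent faults: {N1 stuck-at-0, N2 stuck-at-0, N3 stuck-at-0, N5 stuck-at-0, N6 stuck-at-1, N7 stuck-at-0, N8 stuck-at-0} — 7 in all.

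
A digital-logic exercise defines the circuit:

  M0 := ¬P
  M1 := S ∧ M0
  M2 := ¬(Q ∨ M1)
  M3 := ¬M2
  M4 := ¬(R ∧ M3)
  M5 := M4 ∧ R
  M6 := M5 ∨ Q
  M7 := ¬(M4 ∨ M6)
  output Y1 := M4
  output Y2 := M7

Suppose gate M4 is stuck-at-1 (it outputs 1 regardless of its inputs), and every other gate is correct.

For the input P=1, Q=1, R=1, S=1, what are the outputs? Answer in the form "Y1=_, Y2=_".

Propagate with M4 forced: M0=0, M1=0, M2=0, M3=1, M4=1 [stuck-at-1], M5=1, M6=1, M7=0.
So the outputs are Y1=1, Y2=0. (Without the fault they would be Y1=0, Y2=0.)

Y1=1, Y2=0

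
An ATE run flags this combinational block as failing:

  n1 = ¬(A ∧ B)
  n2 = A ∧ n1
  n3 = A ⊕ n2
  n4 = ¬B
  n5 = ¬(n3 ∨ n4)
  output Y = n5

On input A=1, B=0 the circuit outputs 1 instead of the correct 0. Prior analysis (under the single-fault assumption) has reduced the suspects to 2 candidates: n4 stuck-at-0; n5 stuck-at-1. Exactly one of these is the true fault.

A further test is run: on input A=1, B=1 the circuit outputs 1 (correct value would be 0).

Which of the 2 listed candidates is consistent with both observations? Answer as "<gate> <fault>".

n5 stuck-at-1

Evaluate each candidate on input A=1, B=1:
  n4 stuck-at-0: n1=0, n2=0, n3=1, n4=0 [stuck-at-0], n5=0 → 0 — eliminated
  n5 stuck-at-1: n1=0, n2=0, n3=1, n4=0, n5=1 [stuck-at-1] → 1 — matches
Only n5 stuck-at-1 reproduces the observed 1.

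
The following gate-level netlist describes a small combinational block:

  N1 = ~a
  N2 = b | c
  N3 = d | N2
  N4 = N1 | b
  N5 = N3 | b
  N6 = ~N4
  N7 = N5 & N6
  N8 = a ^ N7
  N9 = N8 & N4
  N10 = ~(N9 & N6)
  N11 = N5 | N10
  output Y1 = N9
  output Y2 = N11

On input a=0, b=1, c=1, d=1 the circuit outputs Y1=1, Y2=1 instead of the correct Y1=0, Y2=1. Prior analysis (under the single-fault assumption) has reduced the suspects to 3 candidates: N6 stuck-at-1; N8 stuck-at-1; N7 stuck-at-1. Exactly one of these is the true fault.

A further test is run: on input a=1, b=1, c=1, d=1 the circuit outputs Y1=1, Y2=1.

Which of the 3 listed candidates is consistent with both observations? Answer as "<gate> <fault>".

Evaluate each candidate on input a=1, b=1, c=1, d=1:
  N6 stuck-at-1: N1=0, N2=1, N3=1, N4=1, N5=1, N6=1 [stuck-at-1], N7=1, N8=0, N9=0, N10=1, N11=1 → Y1=0, Y2=1 — eliminated
  N8 stuck-at-1: N1=0, N2=1, N3=1, N4=1, N5=1, N6=0, N7=0, N8=1 [stuck-at-1], N9=1, N10=1, N11=1 → Y1=1, Y2=1 — matches
  N7 stuck-at-1: N1=0, N2=1, N3=1, N4=1, N5=1, N6=0, N7=1 [stuck-at-1], N8=0, N9=0, N10=1, N11=1 → Y1=0, Y2=1 — eliminated
Only N8 stuck-at-1 reproduces the observed Y1=1, Y2=1.

N8 stuck-at-1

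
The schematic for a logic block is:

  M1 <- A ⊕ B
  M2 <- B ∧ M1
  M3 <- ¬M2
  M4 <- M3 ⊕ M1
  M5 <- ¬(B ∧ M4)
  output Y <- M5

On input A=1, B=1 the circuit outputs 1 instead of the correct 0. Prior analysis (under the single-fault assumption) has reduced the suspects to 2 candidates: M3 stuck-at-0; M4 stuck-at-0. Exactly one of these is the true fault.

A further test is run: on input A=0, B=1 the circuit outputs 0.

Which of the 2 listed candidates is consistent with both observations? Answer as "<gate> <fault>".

M3 stuck-at-0

Evaluate each candidate on input A=0, B=1:
  M3 stuck-at-0: M1=1, M2=1, M3=0 [stuck-at-0], M4=1, M5=0 → 0 — matches
  M4 stuck-at-0: M1=1, M2=1, M3=0, M4=0 [stuck-at-0], M5=1 → 1 — eliminated
Only M3 stuck-at-0 reproduces the observed 0.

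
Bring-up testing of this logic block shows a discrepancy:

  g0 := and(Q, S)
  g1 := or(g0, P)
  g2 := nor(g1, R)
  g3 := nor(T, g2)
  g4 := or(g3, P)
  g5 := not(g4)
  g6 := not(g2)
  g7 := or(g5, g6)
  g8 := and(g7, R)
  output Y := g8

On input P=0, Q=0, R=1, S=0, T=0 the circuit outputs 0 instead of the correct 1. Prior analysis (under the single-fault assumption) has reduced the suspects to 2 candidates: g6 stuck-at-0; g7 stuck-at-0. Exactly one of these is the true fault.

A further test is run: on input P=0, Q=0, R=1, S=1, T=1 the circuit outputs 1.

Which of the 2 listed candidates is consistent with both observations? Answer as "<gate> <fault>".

g6 stuck-at-0

Evaluate each candidate on input P=0, Q=0, R=1, S=1, T=1:
  g6 stuck-at-0: g0=0, g1=0, g2=0, g3=0, g4=0, g5=1, g6=0 [stuck-at-0], g7=1, g8=1 → 1 — matches
  g7 stuck-at-0: g0=0, g1=0, g2=0, g3=0, g4=0, g5=1, g6=1, g7=0 [stuck-at-0], g8=0 → 0 — eliminated
Only g6 stuck-at-0 reproduces the observed 1.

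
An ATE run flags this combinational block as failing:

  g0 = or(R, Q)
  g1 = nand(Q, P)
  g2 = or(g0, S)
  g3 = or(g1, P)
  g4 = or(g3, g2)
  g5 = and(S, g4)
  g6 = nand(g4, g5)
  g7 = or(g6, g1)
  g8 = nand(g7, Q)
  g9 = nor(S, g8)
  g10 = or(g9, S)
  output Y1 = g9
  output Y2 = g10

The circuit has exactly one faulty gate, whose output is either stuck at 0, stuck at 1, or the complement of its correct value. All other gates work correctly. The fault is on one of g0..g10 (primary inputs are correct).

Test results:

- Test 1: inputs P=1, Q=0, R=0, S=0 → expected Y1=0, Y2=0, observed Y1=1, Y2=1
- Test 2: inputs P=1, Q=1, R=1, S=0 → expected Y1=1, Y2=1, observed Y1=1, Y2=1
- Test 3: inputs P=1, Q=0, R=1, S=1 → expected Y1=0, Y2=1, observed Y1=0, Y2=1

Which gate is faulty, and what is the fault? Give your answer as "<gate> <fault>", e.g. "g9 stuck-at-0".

g8 stuck-at-0

Fault-free values for test 1 (P=1, Q=0, R=0, S=0): g0=0, g1=1, g2=0, g3=1, g4=1, g5=0, g6=1, g7=1, g8=1, g9=0, g10=0, giving Y1=0, Y2=0. Observed Y1=1, Y2=1.
Test 1: faults giving observed Y1=1, Y2=1 are {g8 stuck-at-0, g8 inverted output, g9 stuck-at-1, g9 inverted output}.
Test 2 (P=1, Q=1, R=1, S=0): fault-free g0=1, g1=0, g2=1, g3=1, g4=1, g5=0, g6=1, g7=1, g8=0, g9=1, g10=1 → Y1=1, Y2=1; observed Y1=1, Y2=1. Eliminates g8 inverted output, g9 inverted output.
Test 3 (P=1, Q=0, R=1, S=1): fault-free g0=1, g1=1, g2=1, g3=1, g4=1, g5=1, g6=0, g7=1, g8=1, g9=0, g10=1 → Y1=0, Y2=1; observed Y1=0, Y2=1. Eliminates g9 stuck-at-1.
Only g8 stuck-at-0 is consistent with every test.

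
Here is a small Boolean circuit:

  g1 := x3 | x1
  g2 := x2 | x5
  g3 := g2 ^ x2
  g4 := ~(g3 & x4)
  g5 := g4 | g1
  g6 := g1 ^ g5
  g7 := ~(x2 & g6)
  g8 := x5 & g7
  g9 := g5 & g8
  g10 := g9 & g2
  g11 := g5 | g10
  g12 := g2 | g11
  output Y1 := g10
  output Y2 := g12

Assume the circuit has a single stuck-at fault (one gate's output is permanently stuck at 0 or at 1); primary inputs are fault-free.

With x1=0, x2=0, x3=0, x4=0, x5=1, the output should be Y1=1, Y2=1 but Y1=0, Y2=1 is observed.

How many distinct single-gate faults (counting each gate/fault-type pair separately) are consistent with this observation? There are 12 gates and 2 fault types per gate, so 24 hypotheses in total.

7

Fault-free: g1=0, g2=1, g3=1, g4=1, g5=1, g6=1, g7=1, g8=1, g9=1, g10=1, g11=1, g12=1 → Y1=1, Y2=1. Observed Y1=0, Y2=1.
  g1: none of the 2 fault types match ✗
  g2: stuck-at-0 ✓; others ✗
  g3: none of the 2 fault types match ✗
  g4: stuck-at-0 ✓; others ✗
  g5: stuck-at-0 ✓; others ✗
  g6: none of the 2 fault types match ✗
  g7: stuck-at-0 ✓; others ✗
  g8: stuck-at-0 ✓; others ✗
  g9: stuck-at-0 ✓; others ✗
  g10: stuck-at-0 ✓; others ✗
  g11: none of the 2 fault types match ✗
  g12: none of the 2 fault types match ✗
Consistent faults: {g2 stuck-at-0, g4 stuck-at-0, g5 stuck-at-0, g7 stuck-at-0, g8 stuck-at-0, g9 stuck-at-0, g10 stuck-at-0} — 7 in all.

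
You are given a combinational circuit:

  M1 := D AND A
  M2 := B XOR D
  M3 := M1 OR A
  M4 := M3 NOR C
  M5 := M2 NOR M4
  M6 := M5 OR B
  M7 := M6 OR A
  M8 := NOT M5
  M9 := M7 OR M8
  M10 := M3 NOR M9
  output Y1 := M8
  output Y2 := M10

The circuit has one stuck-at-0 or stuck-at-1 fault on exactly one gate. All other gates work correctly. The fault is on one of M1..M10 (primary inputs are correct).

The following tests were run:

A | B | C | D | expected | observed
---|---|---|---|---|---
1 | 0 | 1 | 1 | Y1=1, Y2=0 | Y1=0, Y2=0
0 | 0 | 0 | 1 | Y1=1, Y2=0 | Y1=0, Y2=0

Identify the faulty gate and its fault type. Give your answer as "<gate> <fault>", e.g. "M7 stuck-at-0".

Fault-free values for test 1 (A=1, B=0, C=1, D=1): M1=1, M2=1, M3=1, M4=0, M5=0, M6=0, M7=1, M8=1, M9=1, M10=0, giving Y1=1, Y2=0. Observed Y1=0, Y2=0.
Test 1: faults giving observed Y1=0, Y2=0 are {M2 stuck-at-0, M5 stuck-at-1, M8 stuck-at-0}.
Test 2 (A=0, B=0, C=0, D=1): fault-free M1=0, M2=1, M3=0, M4=1, M5=0, M6=0, M7=0, M8=1, M9=1, M10=0 → Y1=1, Y2=0; observed Y1=0, Y2=0. Eliminates M2 stuck-at-0, M8 stuck-at-0.
Only M5 stuck-at-1 is consistent with every test.

M5 stuck-at-1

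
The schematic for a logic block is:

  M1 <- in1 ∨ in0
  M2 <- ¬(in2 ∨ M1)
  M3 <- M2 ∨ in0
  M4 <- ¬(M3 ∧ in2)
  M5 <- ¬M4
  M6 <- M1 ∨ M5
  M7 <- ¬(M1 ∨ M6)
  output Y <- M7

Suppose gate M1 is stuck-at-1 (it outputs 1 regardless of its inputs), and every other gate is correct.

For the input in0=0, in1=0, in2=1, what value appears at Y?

Propagate with M1 forced: M1=1 [stuck-at-1], M2=0, M3=0, M4=1, M5=0, M6=1, M7=0.
So Y = 0. (Without the fault it would be 1.)

0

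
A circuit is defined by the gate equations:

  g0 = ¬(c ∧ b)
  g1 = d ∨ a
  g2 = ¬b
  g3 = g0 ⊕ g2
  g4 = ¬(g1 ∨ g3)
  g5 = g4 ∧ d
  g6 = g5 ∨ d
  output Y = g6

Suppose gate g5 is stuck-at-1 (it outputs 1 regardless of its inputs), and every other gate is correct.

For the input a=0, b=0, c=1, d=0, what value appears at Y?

Propagate with g5 forced: g0=1, g1=0, g2=1, g3=0, g4=1, g5=1 [stuck-at-1], g6=1.
So Y = 1. (Without the fault it would be 0.)

1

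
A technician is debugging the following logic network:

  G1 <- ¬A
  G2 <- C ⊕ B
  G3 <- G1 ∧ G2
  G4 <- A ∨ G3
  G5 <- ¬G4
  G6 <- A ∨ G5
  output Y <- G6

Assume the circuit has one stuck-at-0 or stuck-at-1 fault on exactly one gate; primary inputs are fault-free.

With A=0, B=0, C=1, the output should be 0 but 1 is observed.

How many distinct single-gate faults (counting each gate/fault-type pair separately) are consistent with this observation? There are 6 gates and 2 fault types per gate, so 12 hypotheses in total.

6

Fault-free: G1=1, G2=1, G3=1, G4=1, G5=0, G6=0 → 0. Observed 1.
  G1 stuck-at-0: output 1 ✓
  G1 stuck-at-1: output 0 ✗
  G2 stuck-at-0: output 1 ✓
  G2 stuck-at-1: output 0 ✗
  G3 stuck-at-0: output 1 ✓
  G3 stuck-at-1: output 0 ✗
  G4 stuck-at-0: output 1 ✓
  G4 stuck-at-1: output 0 ✗
  G5 stuck-at-0: output 0 ✗
  G5 stuck-at-1: output 1 ✓
  G6 stuck-at-0: output 0 ✗
  G6 stuck-at-1: output 1 ✓
Consistent faults: {G1 stuck-at-0, G2 stuck-at-0, G3 stuck-at-0, G4 stuck-at-0, G5 stuck-at-1, G6 stuck-at-1} — 6 in all.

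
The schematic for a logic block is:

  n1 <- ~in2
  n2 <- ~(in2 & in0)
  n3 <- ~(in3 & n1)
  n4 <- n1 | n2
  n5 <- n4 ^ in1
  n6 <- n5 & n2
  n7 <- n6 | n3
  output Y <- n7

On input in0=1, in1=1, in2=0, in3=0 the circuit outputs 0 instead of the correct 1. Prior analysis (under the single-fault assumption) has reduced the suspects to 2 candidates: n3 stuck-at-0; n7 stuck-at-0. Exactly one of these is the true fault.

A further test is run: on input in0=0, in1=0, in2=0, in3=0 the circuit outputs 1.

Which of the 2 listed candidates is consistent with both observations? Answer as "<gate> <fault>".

Evaluate each candidate on input in0=0, in1=0, in2=0, in3=0:
  n3 stuck-at-0: n1=1, n2=1, n3=0 [stuck-at-0], n4=1, n5=1, n6=1, n7=1 → 1 — matches
  n7 stuck-at-0: n1=1, n2=1, n3=1, n4=1, n5=1, n6=1, n7=0 [stuck-at-0] → 0 — eliminated
Only n3 stuck-at-0 reproduces the observed 1.

n3 stuck-at-0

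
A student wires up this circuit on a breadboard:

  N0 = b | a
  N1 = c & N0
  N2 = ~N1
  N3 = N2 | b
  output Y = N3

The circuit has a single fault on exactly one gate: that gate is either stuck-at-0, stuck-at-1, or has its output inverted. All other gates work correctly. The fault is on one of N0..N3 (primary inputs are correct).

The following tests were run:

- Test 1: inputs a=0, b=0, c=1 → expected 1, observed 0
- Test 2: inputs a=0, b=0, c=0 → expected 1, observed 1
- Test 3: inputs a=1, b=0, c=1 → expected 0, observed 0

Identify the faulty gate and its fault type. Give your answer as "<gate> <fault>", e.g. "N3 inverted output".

Fault-free values for test 1 (a=0, b=0, c=1): N0=0, N1=0, N2=1, N3=1, giving Y=1. Observed 0.
Test 1: faults giving observed 0 are {N0 stuck-at-1, N0 inverted output, N1 stuck-at-1, N1 inverted output, N2 stuck-at-0, N2 inverted output, N3 stuck-at-0, N3 inverted output}.
Test 2 (a=0, b=0, c=0): fault-free N0=0, N1=0, N2=1, N3=1 → 1; observed 1. Eliminates N1 stuck-at-1, N1 inverted output, N2 stuck-at-0, N2 inverted output, N3 stuck-at-0, N3 inverted output.
Test 3 (a=1, b=0, c=1): fault-free N0=1, N1=1, N2=0, N3=0 → 0; observed 0. Eliminates N0 inverted output.
Only N0 stuck-at-1 is consistent with every test.

N0 stuck-at-1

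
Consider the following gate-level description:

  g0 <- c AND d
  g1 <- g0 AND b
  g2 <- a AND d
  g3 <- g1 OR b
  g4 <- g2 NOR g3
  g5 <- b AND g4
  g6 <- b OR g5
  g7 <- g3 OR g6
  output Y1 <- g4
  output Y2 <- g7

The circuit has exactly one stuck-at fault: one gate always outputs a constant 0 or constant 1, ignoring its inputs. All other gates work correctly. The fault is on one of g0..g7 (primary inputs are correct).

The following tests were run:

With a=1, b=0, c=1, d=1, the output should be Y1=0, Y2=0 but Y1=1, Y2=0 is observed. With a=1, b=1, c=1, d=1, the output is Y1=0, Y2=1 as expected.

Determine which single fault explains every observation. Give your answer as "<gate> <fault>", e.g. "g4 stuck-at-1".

g2 stuck-at-0

Fault-free values for test 1 (a=1, b=0, c=1, d=1): g0=1, g1=0, g2=1, g3=0, g4=0, g5=0, g6=0, g7=0, giving Y1=0, Y2=0. Observed Y1=1, Y2=0.
Test 1: faults giving observed Y1=1, Y2=0 are {g2 stuck-at-0, g4 stuck-at-1}.
Test 2 (a=1, b=1, c=1, d=1): fault-free g0=1, g1=1, g2=1, g3=1, g4=0, g5=0, g6=1, g7=1 → Y1=0, Y2=1; observed Y1=0, Y2=1. Eliminates g4 stuck-at-1.
Only g2 stuck-at-0 is consistent with every test.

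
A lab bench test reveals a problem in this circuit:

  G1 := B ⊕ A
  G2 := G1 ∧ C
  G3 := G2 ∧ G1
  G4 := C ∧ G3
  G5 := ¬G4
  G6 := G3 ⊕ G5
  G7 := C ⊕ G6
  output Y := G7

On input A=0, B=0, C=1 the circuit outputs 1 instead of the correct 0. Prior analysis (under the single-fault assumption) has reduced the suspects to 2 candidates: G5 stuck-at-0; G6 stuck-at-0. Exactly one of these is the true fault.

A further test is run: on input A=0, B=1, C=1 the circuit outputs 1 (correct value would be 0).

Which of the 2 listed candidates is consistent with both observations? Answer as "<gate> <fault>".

Evaluate each candidate on input A=0, B=1, C=1:
  G5 stuck-at-0: G1=1, G2=1, G3=1, G4=1, G5=0 [stuck-at-0], G6=1, G7=0 → 0 — eliminated
  G6 stuck-at-0: G1=1, G2=1, G3=1, G4=1, G5=0, G6=0 [stuck-at-0], G7=1 → 1 — matches
Only G6 stuck-at-0 reproduces the observed 1.

G6 stuck-at-0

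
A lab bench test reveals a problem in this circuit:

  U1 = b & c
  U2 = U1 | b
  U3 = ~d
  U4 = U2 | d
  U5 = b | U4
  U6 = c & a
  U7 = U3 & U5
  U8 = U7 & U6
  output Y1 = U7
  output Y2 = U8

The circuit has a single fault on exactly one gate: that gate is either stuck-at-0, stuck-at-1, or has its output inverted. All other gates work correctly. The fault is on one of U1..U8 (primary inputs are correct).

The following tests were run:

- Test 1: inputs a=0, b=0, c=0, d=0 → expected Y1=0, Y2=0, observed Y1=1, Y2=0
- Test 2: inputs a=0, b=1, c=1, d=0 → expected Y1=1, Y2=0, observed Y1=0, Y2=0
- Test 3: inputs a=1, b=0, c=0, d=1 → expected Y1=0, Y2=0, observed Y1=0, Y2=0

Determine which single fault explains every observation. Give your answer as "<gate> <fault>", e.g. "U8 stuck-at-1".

U5 inverted output

Fault-free values for test 1 (a=0, b=0, c=0, d=0): U1=0, U2=0, U3=1, U4=0, U5=0, U6=0, U7=0, U8=0, giving Y1=0, Y2=0. Observed Y1=1, Y2=0.
Test 1: faults giving observed Y1=1, Y2=0 are {U1 stuck-at-1, U1 inverted output, U2 stuck-at-1, U2 inverted output, U4 stuck-at-1, U4 inverted output, U5 stuck-at-1, U5 inverted output, U7 stuck-at-1, U7 inverted output}.
Test 2 (a=0, b=1, c=1, d=0): fault-free U1=1, U2=1, U3=1, U4=1, U5=1, U6=0, U7=1, U8=0 → Y1=1, Y2=0; observed Y1=0, Y2=0. Eliminates U1 stuck-at-1, U1 inverted output, U2 stuck-at-1, U2 inverted output, U4 stuck-at-1, U4 inverted output, U5 stuck-at-1, U7 stuck-at-1.
Test 3 (a=1, b=0, c=0, d=1): fault-free U1=0, U2=0, U3=0, U4=1, U5=1, U6=0, U7=0, U8=0 → Y1=0, Y2=0; observed Y1=0, Y2=0. Eliminates U7 inverted output.
Only U5 inverted output is consistent with every test.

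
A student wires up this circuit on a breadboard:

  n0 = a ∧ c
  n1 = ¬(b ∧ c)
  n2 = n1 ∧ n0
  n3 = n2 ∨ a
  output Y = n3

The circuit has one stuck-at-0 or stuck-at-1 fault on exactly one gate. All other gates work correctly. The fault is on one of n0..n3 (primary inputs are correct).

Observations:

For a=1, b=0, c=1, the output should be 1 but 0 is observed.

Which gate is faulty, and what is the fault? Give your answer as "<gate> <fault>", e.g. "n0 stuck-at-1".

n3 stuck-at-0

Fault-free values for test 1 (a=1, b=0, c=1): n0=1, n1=1, n2=1, n3=1, giving Y=1. Observed 0.
Test 1: faults giving observed 0 are {n3 stuck-at-0}.
Only n3 stuck-at-0 is consistent with every test.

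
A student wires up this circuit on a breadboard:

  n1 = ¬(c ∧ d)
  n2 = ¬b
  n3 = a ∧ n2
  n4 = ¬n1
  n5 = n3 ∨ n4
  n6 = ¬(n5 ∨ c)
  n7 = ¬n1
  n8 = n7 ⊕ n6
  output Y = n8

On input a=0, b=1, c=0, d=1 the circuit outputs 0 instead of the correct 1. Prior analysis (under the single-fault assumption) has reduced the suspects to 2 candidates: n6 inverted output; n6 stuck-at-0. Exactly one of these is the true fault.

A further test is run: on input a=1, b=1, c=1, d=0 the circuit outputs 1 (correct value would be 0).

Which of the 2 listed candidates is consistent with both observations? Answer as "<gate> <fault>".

Evaluate each candidate on input a=1, b=1, c=1, d=0:
  n6 inverted output: n1=1, n2=0, n3=0, n4=0, n5=0, n6=1 [inverted output], n7=0, n8=1 → 1 — matches
  n6 stuck-at-0: n1=1, n2=0, n3=0, n4=0, n5=0, n6=0 [stuck-at-0], n7=0, n8=0 → 0 — eliminated
Only n6 inverted output reproduces the observed 1.

n6 inverted output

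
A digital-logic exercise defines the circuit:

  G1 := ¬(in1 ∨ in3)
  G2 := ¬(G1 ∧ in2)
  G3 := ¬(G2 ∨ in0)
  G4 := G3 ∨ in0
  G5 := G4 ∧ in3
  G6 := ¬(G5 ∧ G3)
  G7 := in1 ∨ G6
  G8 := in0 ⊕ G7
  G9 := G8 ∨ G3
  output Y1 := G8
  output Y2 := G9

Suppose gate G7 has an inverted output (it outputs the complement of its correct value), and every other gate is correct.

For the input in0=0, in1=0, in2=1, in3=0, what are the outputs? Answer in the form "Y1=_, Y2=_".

Y1=0, Y2=1

Propagate with G7 forced: G1=1, G2=0, G3=1, G4=1, G5=0, G6=1, G7=0 [inverted output], G8=0, G9=1.
So the outputs are Y1=0, Y2=1. (Without the fault they would be Y1=1, Y2=1.)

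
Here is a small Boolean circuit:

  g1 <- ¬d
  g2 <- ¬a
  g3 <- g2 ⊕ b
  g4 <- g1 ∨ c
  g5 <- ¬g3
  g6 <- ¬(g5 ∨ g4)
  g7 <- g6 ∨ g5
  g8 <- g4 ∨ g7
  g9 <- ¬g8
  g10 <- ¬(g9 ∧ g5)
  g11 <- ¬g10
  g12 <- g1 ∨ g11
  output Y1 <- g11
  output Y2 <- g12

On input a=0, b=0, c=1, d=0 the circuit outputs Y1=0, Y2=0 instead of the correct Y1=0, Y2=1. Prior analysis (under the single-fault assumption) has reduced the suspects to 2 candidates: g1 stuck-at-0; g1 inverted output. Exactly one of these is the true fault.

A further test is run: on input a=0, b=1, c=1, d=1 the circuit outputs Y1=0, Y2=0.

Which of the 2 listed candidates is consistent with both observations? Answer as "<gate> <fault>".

g1 stuck-at-0

Evaluate each candidate on input a=0, b=1, c=1, d=1:
  g1 stuck-at-0: g1=0 [stuck-at-0], g2=1, g3=0, g4=1, g5=1, g6=0, g7=1, g8=1, g9=0, g10=1, g11=0, g12=0 → Y1=0, Y2=0 — matches
  g1 inverted output: g1=1 [inverted output], g2=1, g3=0, g4=1, g5=1, g6=0, g7=1, g8=1, g9=0, g10=1, g11=0, g12=1 → Y1=0, Y2=1 — eliminated
Only g1 stuck-at-0 reproduces the observed Y1=0, Y2=0.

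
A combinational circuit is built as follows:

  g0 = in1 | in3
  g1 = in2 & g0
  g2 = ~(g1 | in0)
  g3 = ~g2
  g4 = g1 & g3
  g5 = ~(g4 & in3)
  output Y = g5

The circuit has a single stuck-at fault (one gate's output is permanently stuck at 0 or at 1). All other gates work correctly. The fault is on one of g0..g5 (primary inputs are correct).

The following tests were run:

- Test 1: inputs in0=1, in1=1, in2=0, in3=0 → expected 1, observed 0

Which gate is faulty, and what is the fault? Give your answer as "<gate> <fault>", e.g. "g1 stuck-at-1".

Fault-free values for test 1 (in0=1, in1=1, in2=0, in3=0): g0=1, g1=0, g2=0, g3=1, g4=0, g5=1, giving Y=1. Observed 0.
Test 1: faults giving observed 0 are {g5 stuck-at-0}.
Only g5 stuck-at-0 is consistent with every test.

g5 stuck-at-0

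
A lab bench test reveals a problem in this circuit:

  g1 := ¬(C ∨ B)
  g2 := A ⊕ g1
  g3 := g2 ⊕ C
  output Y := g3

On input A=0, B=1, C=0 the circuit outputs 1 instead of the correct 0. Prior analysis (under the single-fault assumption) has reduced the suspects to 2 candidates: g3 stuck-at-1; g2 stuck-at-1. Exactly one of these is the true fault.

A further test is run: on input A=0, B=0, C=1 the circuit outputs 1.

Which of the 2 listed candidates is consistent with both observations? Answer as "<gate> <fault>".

Evaluate each candidate on input A=0, B=0, C=1:
  g3 stuck-at-1: g1=0, g2=0, g3=1 [stuck-at-1] → 1 — matches
  g2 stuck-at-1: g1=0, g2=1 [stuck-at-1], g3=0 → 0 — eliminated
Only g3 stuck-at-1 reproduces the observed 1.

g3 stuck-at-1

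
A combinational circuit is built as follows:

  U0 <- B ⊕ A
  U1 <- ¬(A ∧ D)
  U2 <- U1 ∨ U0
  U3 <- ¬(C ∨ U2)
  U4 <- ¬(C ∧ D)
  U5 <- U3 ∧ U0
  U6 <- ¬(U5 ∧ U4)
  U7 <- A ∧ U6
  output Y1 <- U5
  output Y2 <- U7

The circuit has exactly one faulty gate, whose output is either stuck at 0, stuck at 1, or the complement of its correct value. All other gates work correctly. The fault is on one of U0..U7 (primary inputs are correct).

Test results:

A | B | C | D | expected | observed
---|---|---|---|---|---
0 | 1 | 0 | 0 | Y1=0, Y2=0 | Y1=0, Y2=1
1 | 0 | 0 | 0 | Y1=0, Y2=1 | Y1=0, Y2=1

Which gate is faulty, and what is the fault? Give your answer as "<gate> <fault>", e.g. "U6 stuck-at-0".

Fault-free values for test 1 (A=0, B=1, C=0, D=0): U0=1, U1=1, U2=1, U3=0, U4=1, U5=0, U6=1, U7=0, giving Y1=0, Y2=0. Observed Y1=0, Y2=1.
Test 1: faults giving observed Y1=0, Y2=1 are {U7 stuck-at-1, U7 inverted output}.
Test 2 (A=1, B=0, C=0, D=0): fault-free U0=1, U1=1, U2=1, U3=0, U4=1, U5=0, U6=1, U7=1 → Y1=0, Y2=1; observed Y1=0, Y2=1. Eliminates U7 inverted output.
Only U7 stuck-at-1 is consistent with every test.

U7 stuck-at-1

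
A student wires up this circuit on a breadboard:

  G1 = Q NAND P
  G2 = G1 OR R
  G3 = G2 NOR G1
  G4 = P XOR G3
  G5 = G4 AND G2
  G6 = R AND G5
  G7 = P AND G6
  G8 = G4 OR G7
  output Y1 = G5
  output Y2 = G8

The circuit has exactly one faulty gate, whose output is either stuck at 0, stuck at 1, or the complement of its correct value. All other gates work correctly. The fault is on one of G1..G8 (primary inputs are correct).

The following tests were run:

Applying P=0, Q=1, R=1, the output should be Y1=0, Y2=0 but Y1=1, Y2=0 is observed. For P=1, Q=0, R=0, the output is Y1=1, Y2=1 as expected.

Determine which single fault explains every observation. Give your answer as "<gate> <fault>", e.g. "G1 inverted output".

G5 stuck-at-1

Fault-free values for test 1 (P=0, Q=1, R=1): G1=1, G2=1, G3=0, G4=0, G5=0, G6=0, G7=0, G8=0, giving Y1=0, Y2=0. Observed Y1=1, Y2=0.
Test 1: faults giving observed Y1=1, Y2=0 are {G5 stuck-at-1, G5 inverted output}.
Test 2 (P=1, Q=0, R=0): fault-free G1=1, G2=1, G3=0, G4=1, G5=1, G6=0, G7=0, G8=1 → Y1=1, Y2=1; observed Y1=1, Y2=1. Eliminates G5 inverted output.
Only G5 stuck-at-1 is consistent with every test.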